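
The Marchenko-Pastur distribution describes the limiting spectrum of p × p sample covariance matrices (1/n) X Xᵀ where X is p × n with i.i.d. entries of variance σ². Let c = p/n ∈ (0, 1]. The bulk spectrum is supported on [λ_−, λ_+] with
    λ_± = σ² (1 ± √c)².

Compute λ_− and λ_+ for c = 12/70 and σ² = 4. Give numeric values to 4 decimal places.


c = 12/70 = 0.171429; √c = 0.414039.
λ_− = σ² (1 − √c)² = 4 · (1 − 0.414039)² = 4 · (0.585961)² = 1.373400.
λ_+ = σ² (1 + √c)² = 4 · (1 + 0.414039)² = 4 · (1.414039)² = 7.998029.

Rounded to 4 decimal places: λ_− ≈ 1.3734, λ_+ ≈ 7.9980.


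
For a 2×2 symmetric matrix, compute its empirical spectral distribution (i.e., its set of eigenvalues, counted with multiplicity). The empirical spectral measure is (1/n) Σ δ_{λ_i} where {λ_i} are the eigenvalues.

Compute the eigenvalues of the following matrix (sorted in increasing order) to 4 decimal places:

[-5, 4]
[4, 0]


Since M is real symmetric, both eigenvalues are real; they are the roots of det(λI − M) = λ² − (tr M) λ + det M.
tr M = -5 + 0 = -5.
det M = (-5)·0 − 4² = 0 − 16 = -16.
Characteristic polynomial: λ² + 5λ − 16 = 0.
Discriminant Δ = (tr M)² − 4·det M = 25 − (-64) = 89; √Δ = 9.433981.
λ = (tr M ± √Δ)/2 = (-5 ± 9.433981)/2, giving (tr M − √Δ)/2 = -7.2170 and (tr M + √Δ)/2 = 2.2170.

Eigenvalues sorted in increasing order: [-7.2170, 2.2170].


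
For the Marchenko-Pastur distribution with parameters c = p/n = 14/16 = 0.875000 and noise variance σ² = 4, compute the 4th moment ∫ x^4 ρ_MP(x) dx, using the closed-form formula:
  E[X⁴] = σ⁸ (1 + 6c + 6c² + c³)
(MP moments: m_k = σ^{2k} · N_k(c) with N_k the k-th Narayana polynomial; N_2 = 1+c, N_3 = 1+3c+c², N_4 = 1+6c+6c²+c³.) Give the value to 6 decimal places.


E[X⁴] = σ⁸ (1 + 6c + 6c² + c³) (fourth MP moment). With σ² = 4 (so σ⁸ = 256) and c = 14/16 = 0.875000: E[X⁴] = 256 · (1 + 6·0.875000 + 6·(0.875000)² + (0.875000)³) = 256 · 11.513672.

So E[X^4] = 2947.500000.


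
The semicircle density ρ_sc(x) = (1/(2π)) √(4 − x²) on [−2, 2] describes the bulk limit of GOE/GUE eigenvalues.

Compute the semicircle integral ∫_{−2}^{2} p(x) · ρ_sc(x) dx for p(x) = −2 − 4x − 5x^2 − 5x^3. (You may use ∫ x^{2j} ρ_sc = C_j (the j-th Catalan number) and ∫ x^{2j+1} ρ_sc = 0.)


Write p(x) = Σ a_i x^i, split into monomials and integrate each against ρ_sc separately.
Using ∫ x^{2j} ρ_sc = C_j = (1/(j+1)) C(2j, j) (Catalan numbers) and ∫ x^{2j+1} ρ_sc = 0 (odd monomials vanish by symmetry):
  i = 0 (even): a_0 · C_{0} = -2 · 1 = -2
  i = 1 (odd): ∫ x^1 ρ_sc = 0 (vanishes)
  i = 2 (even): a_2 · C_{1} = -5 · 1 = -5
  i = 3 (odd): ∫ x^3 ρ_sc = 0 (vanishes)

Summing the contributions: ∫_{−2}^{2} p(x) ρ_sc(x) dx = (-2) + (-5) = -7.


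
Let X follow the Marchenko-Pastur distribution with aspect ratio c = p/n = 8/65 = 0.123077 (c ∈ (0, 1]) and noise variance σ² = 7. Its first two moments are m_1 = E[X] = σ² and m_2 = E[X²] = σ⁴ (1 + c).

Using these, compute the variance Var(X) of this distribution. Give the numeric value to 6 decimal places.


m_1 = E[X] = σ² = 7, so m_1² = 49.
m_2 = E[X²] = σ⁴ (1 + c) = 49 · (1 + 0.123077) = 49 · 1.123077 = 55.030769.
(Note m_2 − m_1² simplifies to c · σ⁴ = 0.123077 · 49.)

Var(X) = m_2 − m_1² = 55.030769 − 49 = 6.030769.


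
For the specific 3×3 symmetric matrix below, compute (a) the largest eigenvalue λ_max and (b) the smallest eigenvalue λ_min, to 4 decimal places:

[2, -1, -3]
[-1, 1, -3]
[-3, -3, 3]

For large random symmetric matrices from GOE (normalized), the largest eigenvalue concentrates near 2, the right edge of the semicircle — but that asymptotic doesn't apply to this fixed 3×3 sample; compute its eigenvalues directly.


Since M is real symmetric, all three eigenvalues are real; they are the roots of det(λI − M) = λ³ − (tr M) λ² + s λ − det M, where s is the sum of the principal 2×2 minors.
tr M = 2 + 1 + 3 = 6.
s = (2·1 − (-1)²) + (2·3 − (-3)²) + (1·3 − (-3)²) = 1 + (-3) + (-6) = -8.
det M (expand along row 1) = 2·(-6) − (-1)·(-12) + (-3)·6 = -42.
Characteristic polynomial: λ³ − 6λ² − 8λ + 42 = 0.
Substitute λ = y + (tr M)/3 = y + 2.000000 to remove the quadratic term: y³ + p·y + q = 0 with p = s − (tr M)²/3 = -20.000000 and q = −2(tr M)³/27 + (tr M)·s/3 − det M = 10.000000.
Three real roots ⇒ use the trigonometric (Viète) form: r = 2√(−p/3) = 5.163978, φ = arccos(3q/(p·r)) = arccos(-0.290474) = 1.865518 rad.
y_k = r·cos(φ/3 − 2πk/3) for k = 0, 1, 2 gives y = 4.197324, 0.506497, -4.703821.
λ_k = y_k + 2.000000 gives λ = 6.1973, 2.5065, -2.7038 (check: the sum is 6.0000 = tr M).

Hence λ_max = 6.1973 and λ_min = -2.7038.


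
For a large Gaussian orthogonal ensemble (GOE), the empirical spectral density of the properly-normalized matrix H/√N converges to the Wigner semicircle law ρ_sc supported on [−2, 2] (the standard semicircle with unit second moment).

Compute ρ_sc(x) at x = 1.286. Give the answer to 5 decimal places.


ρ_sc(x) = (1/(2π)) √(4 − x²). With x = 1.286:
  4 − x² = 4 − (1.286)² = 4 − 1.653796 = 2.346204.
  √(4 − x²) = 1.531732.
  1/(2π) = 0.159155.
  ρ_sc(1.286) = 0.159155 · 1.531732 = 0.243783.

Rounded to 5 decimal places: ρ_sc(1.286) ≈ 0.24378.


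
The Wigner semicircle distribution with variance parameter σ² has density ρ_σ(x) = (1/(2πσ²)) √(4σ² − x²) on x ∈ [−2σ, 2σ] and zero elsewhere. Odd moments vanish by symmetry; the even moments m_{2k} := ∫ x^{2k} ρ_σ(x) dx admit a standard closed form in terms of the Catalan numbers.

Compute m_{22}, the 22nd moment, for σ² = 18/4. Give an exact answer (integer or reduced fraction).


By the scaled semicircle moment identity, m_{2k} = σ^{2k} · C_k with k = 11.
C_11 = (1/(k+1)) · C(2k, k) = (1/12) · C(22, 11) = (1/12) · 705432 = 58786.
σ^{2k} = (σ²)^k = (18/4)^11 = 31381059609/2048.

Therefore m_{22} = σ^{22} · C_11 = (31381059609/2048) · 58786 = 922383485087337/1024.


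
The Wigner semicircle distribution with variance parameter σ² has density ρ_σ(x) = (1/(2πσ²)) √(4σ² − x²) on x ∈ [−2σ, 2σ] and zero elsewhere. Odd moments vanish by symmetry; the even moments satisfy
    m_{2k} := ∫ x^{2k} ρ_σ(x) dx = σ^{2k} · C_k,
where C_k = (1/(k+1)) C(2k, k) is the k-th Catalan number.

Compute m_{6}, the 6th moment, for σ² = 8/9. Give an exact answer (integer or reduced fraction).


By the scaled semicircle moment identity, m_{2k} = σ^{2k} · C_k with k = 3.
C_3 = (1/(k+1)) · C(2k, k) = (1/4) · C(6, 3) = (1/4) · 20 = 5.
σ^{2k} = (σ²)^k = (8/9)^3 = 512/729.

Therefore m_{6} = σ^{6} · C_3 = (512/729) · 5 = 2560/729.


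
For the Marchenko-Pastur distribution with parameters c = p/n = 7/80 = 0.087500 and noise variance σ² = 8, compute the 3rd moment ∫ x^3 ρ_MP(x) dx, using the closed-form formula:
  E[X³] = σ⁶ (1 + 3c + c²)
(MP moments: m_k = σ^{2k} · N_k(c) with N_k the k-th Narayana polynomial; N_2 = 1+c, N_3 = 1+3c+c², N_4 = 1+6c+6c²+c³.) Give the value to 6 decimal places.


E[X³] = σ⁶ (1 + 3c + c²) (third MP moment). With σ² = 8 (so σ⁶ = 512) and c = 7/80 = 0.087500: E[X³] = 512 · (1 + 3·0.087500 + (0.087500)²) = 512 · 1.270156.

So E[X^3] = 650.320000.


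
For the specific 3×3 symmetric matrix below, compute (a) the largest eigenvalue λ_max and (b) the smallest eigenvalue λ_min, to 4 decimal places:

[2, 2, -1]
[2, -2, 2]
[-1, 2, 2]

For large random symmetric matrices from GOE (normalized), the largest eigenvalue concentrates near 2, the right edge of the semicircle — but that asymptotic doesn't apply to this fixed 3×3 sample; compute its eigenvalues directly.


Since M is real symmetric, all three eigenvalues are real; they are the roots of det(λI − M) = λ³ − (tr M) λ² + s λ − det M, where s is the sum of the principal 2×2 minors.
tr M = 2 + (-2) + 2 = 2.
s = (2·(-2) − 2²) + (2·2 − (-1)²) + ((-2)·2 − 2²) = -8 + 3 + (-8) = -13.
det M (expand along row 1) = 2·(-8) − 2·6 + (-1)·2 = -30.
Characteristic polynomial: λ³ − 2λ² − 13λ + 30 = 0.
Substitute λ = y + (tr M)/3 = y + 0.666667 to remove the quadratic term: y³ + p·y + q = 0 with p = s − (tr M)²/3 = -14.333333 and q = −2(tr M)³/27 + (tr M)·s/3 − det M = 20.740741.
Three real roots ⇒ use the trigonometric (Viète) form: r = 2√(−p/3) = 4.371626, φ = arccos(3q/(p·r)) = arccos(-0.993014) = 3.023320 rad.
y_k = r·cos(φ/3 − 2πk/3) for k = 0, 1, 2 gives y = 2.333333, 2.034895, -4.368229.
λ_k = y_k + 0.666667 gives λ = 3.0000, 2.7016, -3.7016 (check: the sum is 2.0000 = tr M).

Hence λ_max = 3.0000 and λ_min = -3.7016.


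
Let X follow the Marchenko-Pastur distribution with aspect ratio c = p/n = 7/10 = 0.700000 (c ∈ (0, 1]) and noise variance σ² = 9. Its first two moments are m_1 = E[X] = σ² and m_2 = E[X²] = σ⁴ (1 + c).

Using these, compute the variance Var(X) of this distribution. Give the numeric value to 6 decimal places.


m_1 = E[X] = σ² = 9, so m_1² = 81.
m_2 = E[X²] = σ⁴ (1 + c) = 81 · (1 + 0.700000) = 81 · 1.700000 = 137.700000.
(Note m_2 − m_1² simplifies to c · σ⁴ = 0.700000 · 81.)

Var(X) = m_2 − m_1² = 137.700000 − 81 = 56.700000.


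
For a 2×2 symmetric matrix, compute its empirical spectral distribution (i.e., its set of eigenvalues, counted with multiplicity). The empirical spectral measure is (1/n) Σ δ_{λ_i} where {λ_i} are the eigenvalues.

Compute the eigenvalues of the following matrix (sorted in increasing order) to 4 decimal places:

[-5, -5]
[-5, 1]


Since M is real symmetric, both eigenvalues are real; they are the roots of det(λI − M) = λ² − (tr M) λ + det M.
tr M = -5 + 1 = -4.
det M = (-5)·1 − (-5)² = -5 − 25 = -30.
Characteristic polynomial: λ² + 4λ − 30 = 0.
Discriminant Δ = (tr M)² − 4·det M = 16 − (-120) = 136; √Δ = 11.661904.
λ = (tr M ± √Δ)/2 = (-4 ± 11.661904)/2, giving (tr M − √Δ)/2 = -7.8310 and (tr M + √Δ)/2 = 3.8310.

Eigenvalues sorted in increasing order: [-7.8310, 3.8310].


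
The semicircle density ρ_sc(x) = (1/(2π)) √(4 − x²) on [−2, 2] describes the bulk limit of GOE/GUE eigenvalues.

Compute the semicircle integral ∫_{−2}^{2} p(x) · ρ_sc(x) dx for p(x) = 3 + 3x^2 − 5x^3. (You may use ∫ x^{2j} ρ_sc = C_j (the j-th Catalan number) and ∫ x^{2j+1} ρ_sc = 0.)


Write p(x) = Σ a_i x^i, split into monomials and integrate each against ρ_sc separately.
Using ∫ x^{2j} ρ_sc = C_j = (1/(j+1)) C(2j, j) (Catalan numbers) and ∫ x^{2j+1} ρ_sc = 0 (odd monomials vanish by symmetry):
  i = 0 (even): a_0 · C_{0} = 3 · 1 = 3
  i = 2 (even): a_2 · C_{1} = 3 · 1 = 3
  i = 3 (odd): ∫ x^3 ρ_sc = 0 (vanishes)

Summing the contributions: ∫_{−2}^{2} p(x) ρ_sc(x) dx = 3 + 3 = 6.


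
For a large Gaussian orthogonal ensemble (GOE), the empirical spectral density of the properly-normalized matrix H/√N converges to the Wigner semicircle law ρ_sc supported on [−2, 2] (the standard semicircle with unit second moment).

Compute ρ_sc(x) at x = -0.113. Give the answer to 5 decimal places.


ρ_sc(x) = (1/(2π)) √(4 − x²). With x = -0.113:
  4 − x² = 4 − (-0.113)² = 4 − 0.012769 = 3.987231.
  √(4 − x²) = 1.996805.
  1/(2π) = 0.159155.
  ρ_sc(-0.113) = 0.159155 · 1.996805 = 0.317801.

Rounded to 5 decimal places: ρ_sc(-0.113) ≈ 0.31780.


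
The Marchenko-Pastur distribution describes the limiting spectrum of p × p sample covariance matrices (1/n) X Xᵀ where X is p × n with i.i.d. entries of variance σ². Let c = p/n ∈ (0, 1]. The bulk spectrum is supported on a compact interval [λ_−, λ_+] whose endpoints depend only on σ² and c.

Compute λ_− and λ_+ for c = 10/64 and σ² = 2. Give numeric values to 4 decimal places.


c = 10/64 = 0.156250; √c = 0.395285.
λ_− = σ² (1 − √c)² = 2 · (1 − 0.395285)² = 2 · (0.604715)² = 0.731361.
λ_+ = σ² (1 + √c)² = 2 · (1 + 0.395285)² = 2 · (1.395285)² = 3.893639.

Rounded to 4 decimal places: λ_− ≈ 0.7314, λ_+ ≈ 3.8936.


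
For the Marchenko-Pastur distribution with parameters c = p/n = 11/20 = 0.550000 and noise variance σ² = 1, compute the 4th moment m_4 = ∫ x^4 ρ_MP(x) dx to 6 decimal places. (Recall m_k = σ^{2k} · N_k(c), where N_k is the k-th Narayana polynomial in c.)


E[X⁴] = σ⁸ (1 + 6c + 6c² + c³) (fourth MP moment). With σ² = 1 (so σ⁸ = 1) and c = 11/20 = 0.550000: E[X⁴] = 1 · (1 + 6·0.550000 + 6·(0.550000)² + (0.550000)³) = 1 · 6.281375.

So E[X^4] = 6.281375.


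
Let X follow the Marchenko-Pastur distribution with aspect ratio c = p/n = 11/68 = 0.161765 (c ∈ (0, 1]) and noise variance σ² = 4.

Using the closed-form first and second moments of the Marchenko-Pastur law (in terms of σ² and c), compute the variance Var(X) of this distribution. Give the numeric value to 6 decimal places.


Recall the MP moments m_1 = E[X] = σ² and m_2 = E[X²] = σ⁴ (1 + c).
m_1 = E[X] = σ² = 4, so m_1² = 16.
m_2 = E[X²] = σ⁴ (1 + c) = 16 · (1 + 0.161765) = 16 · 1.161765 = 18.588235.
(Note m_2 − m_1² simplifies to c · σ⁴ = 0.161765 · 16.)

Var(X) = m_2 − m_1² = 18.588235 − 16 = 2.588235.


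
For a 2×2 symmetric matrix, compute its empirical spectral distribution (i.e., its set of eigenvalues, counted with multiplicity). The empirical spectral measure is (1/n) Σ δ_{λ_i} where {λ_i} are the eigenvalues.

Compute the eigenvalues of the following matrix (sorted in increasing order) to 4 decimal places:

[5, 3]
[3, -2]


Since M is real symmetric, both eigenvalues are real; they are the roots of det(λI − M) = λ² − (tr M) λ + det M.
tr M = 5 + (-2) = 3.
det M = 5·(-2) − 3² = -10 − 9 = -19.
Characteristic polynomial: λ² − 3λ − 19 = 0.
Discriminant Δ = (tr M)² − 4·det M = 9 − (-76) = 85; √Δ = 9.219544.
λ = (tr M ± √Δ)/2 = (3 ± 9.219544)/2, giving (tr M − √Δ)/2 = -3.1098 and (tr M + √Δ)/2 = 6.1098.

Eigenvalues sorted in increasing order: [-3.1098, 6.1098].


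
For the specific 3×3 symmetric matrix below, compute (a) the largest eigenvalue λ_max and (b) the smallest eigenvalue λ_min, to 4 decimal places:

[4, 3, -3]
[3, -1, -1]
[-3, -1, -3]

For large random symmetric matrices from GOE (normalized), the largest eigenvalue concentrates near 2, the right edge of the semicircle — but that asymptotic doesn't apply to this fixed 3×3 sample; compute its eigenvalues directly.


Since M is real symmetric, all three eigenvalues are real; they are the roots of det(λI − M) = λ³ − (tr M) λ² + s λ − det M, where s is the sum of the principal 2×2 minors.
tr M = 4 + (-1) + (-3) = 0.
s = (4·(-1) − 3²) + (4·(-3) − (-3)²) + ((-1)·(-3) − (-1)²) = -13 + (-21) + 2 = -32.
det M (expand along row 1) = 4·2 − 3·(-12) + (-3)·(-6) = 62.
Characteristic polynomial: λ³ − 32λ − 62 = 0.
Substitute λ = y + (tr M)/3 = y + 0.000000 to remove the quadratic term: y³ + p·y + q = 0 with p = s − (tr M)²/3 = -32.000000 and q = −2(tr M)³/27 + (tr M)·s/3 − det M = -62.000000.
Three real roots ⇒ use the trigonometric (Viète) form: r = 2√(−p/3) = 6.531973, φ = arccos(3q/(p·r)) = arccos(0.889854) = 0.473772 rad.
y_k = r·cos(φ/3 − 2πk/3) for k = 0, 1, 2 gives y = 6.450688, -2.335700, -4.114988.
λ_k = y_k + 0.000000 gives λ = 6.4507, -2.3357, -4.1150 (check: the sum is 0.0000 = tr M).

Hence λ_max = 6.4507 and λ_min = -4.1150.


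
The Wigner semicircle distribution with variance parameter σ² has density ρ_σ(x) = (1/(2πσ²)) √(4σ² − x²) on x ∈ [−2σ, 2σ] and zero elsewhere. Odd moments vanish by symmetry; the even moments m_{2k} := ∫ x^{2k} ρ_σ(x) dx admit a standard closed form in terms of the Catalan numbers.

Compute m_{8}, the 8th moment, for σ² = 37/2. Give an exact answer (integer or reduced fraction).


By the scaled semicircle moment identity, m_{2k} = σ^{2k} · C_k with k = 4.
C_4 = (1/(k+1)) · C(2k, k) = (1/5) · C(8, 4) = (1/5) · 70 = 14.
σ^{2k} = (σ²)^k = (37/2)^4 = 1874161/16.

Therefore m_{8} = σ^{8} · C_4 = (1874161/16) · 14 = 13119127/8.


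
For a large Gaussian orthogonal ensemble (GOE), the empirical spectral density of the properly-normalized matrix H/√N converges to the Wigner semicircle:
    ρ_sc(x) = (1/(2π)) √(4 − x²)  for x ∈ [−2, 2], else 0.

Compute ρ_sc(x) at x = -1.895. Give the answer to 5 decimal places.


ρ_sc(x) = (1/(2π)) √(4 − x²). With x = -1.895:
  4 − x² = 4 − (-1.895)² = 4 − 3.591025 = 0.408975.
  √(4 − x²) = 0.639512.
  1/(2π) = 0.159155.
  ρ_sc(-1.895) = 0.159155 · 0.639512 = 0.101781.

Rounded to 5 decimal places: ρ_sc(-1.895) ≈ 0.10178.


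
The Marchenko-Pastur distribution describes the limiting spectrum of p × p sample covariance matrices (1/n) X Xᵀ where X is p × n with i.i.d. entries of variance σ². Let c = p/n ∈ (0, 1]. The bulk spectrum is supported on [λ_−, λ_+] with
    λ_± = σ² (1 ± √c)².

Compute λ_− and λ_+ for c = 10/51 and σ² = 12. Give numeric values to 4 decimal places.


c = 10/51 = 0.196078; √c = 0.442807.
λ_− = σ² (1 − √c)² = 12 · (1 − 0.442807)² = 12 · (0.557193)² = 3.725563.
λ_+ = σ² (1 + √c)² = 12 · (1 + 0.442807)² = 12 · (1.442807)² = 24.980320.

Rounded to 4 decimal places: λ_− ≈ 3.7256, λ_+ ≈ 24.9803.


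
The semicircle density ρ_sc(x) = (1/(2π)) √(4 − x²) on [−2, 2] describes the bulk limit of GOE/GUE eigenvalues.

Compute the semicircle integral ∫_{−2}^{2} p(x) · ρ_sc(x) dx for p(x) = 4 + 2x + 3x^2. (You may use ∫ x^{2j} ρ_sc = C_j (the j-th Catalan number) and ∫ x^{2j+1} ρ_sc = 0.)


Write p(x) = Σ a_i x^i, split into monomials and integrate each against ρ_sc separately.
Using ∫ x^{2j} ρ_sc = C_j = (1/(j+1)) C(2j, j) (Catalan numbers) and ∫ x^{2j+1} ρ_sc = 0 (odd monomials vanish by symmetry):
  i = 0 (even): a_0 · C_{0} = 4 · 1 = 4
  i = 1 (odd): ∫ x^1 ρ_sc = 0 (vanishes)
  i = 2 (even): a_2 · C_{1} = 3 · 1 = 3

Summing the contributions: ∫_{−2}^{2} p(x) ρ_sc(x) dx = 4 + 3 = 7.


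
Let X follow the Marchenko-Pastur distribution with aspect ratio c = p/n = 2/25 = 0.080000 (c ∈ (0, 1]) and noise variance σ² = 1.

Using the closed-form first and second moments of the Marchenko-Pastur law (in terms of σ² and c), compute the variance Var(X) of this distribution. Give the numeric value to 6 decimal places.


Recall the MP moments m_1 = E[X] = σ² and m_2 = E[X²] = σ⁴ (1 + c).
m_1 = E[X] = σ² = 1, so m_1² = 1.
m_2 = E[X²] = σ⁴ (1 + c) = 1 · (1 + 0.080000) = 1 · 1.080000 = 1.080000.
(Note m_2 − m_1² simplifies to c · σ⁴ = 0.080000 · 1.)

Var(X) = m_2 − m_1² = 1.080000 − 1 = 0.080000.


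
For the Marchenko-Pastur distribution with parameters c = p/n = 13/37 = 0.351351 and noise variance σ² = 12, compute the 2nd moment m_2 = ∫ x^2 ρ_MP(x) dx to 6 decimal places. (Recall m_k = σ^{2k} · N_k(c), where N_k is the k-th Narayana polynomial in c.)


E[X²] = σ⁴ (1 + c) (second MP moment). With σ² = 12 (so σ⁴ = 144) and c = 13/37 = 0.351351: E[X²] = 144 · (1 + 0.351351) = 144 · 1.351351.

So E[X^2] = 194.594595.


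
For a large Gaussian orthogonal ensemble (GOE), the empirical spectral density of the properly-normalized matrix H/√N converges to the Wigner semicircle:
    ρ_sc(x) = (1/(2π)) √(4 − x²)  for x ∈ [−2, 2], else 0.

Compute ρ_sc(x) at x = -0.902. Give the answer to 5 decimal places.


ρ_sc(x) = (1/(2π)) √(4 − x²). With x = -0.902:
  4 − x² = 4 − (-0.902)² = 4 − 0.813604 = 3.186396.
  √(4 − x²) = 1.785048.
  1/(2π) = 0.159155.
  ρ_sc(-0.902) = 0.159155 · 1.785048 = 0.284099.

Rounded to 5 decimal places: ρ_sc(-0.902) ≈ 0.28410.


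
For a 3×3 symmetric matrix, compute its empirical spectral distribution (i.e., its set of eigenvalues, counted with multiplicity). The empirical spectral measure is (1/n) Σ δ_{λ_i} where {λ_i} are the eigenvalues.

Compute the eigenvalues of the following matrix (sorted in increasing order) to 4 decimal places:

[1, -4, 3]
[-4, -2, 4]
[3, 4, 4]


Since M is real symmetric, all three eigenvalues are real; they are the roots of det(λI − M) = λ³ − (tr M) λ² + s λ − det M, where s is the sum of the principal 2×2 minors.
tr M = 1 + (-2) + 4 = 3.
s = (1·(-2) − (-4)²) + (1·4 − 3²) + ((-2)·4 − 4²) = -18 + (-5) + (-24) = -47.
det M (expand along row 1) = 1·(-24) − (-4)·(-28) + 3·(-10) = -166.
Characteristic polynomial: λ³ − 3λ² − 47λ + 166 = 0.
Substitute λ = y + (tr M)/3 = y + 1.000000 to remove the quadratic term: y³ + p·y + q = 0 with p = s − (tr M)²/3 = -50.000000 and q = −2(tr M)³/27 + (tr M)·s/3 − det M = 117.000000.
Three real roots ⇒ use the trigonometric (Viète) form: r = 2√(−p/3) = 8.164966, φ = arccos(3q/(p·r)) = arccos(-0.859771) = 2.605617 rad.
y_k = r·cos(φ/3 − 2πk/3) for k = 0, 1, 2 gives y = 5.274098, 2.760906, -8.035004.
λ_k = y_k + 1.000000 gives λ = 6.2741, 3.7609, -7.0350 (check: the sum is 3.0000 = tr M).

Eigenvalues sorted in increasing order: [-7.0350, 3.7609, 6.2741].


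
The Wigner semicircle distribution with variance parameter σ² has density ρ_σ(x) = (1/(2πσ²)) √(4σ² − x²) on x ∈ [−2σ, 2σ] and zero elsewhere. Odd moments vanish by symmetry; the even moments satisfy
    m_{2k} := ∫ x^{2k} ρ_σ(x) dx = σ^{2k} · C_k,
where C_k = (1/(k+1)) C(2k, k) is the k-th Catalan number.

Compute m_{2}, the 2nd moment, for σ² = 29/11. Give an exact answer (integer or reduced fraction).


By the scaled semicircle moment identity, m_{2k} = σ^{2k} · C_k with k = 1.
C_1 = (1/(k+1)) · C(2k, k) = (1/2) · C(2, 1) = (1/2) · 2 = 1.
σ^{2k} = (σ²)^k = (29/11)^1 = 29/11.

Therefore m_{2} = σ^{2} · C_1 = (29/11) · 1 = 29/11.


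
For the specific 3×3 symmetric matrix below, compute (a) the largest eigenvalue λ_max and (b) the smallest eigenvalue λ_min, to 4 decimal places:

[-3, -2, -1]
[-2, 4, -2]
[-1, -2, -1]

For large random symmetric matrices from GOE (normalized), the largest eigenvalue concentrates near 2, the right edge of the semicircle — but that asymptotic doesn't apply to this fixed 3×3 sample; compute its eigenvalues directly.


Since M is real symmetric, all three eigenvalues are real; they are the roots of det(λI − M) = λ³ − (tr M) λ² + s λ − det M, where s is the sum of the principal 2×2 minors.
tr M = -3 + 4 + (-1) = 0.
s = ((-3)·4 − (-2)²) + ((-3)·(-1) − (-1)²) + (4·(-1) − (-2)²) = -16 + 2 + (-8) = -22.
det M (expand along row 1) = (-3)·(-8) − (-2)·0 + (-1)·8 = 16.
Characteristic polynomial: λ³ − 22λ − 16 = 0.
Substitute λ = y + (tr M)/3 = y + 0.000000 to remove the quadratic term: y³ + p·y + q = 0 with p = s − (tr M)²/3 = -22.000000 and q = −2(tr M)³/27 + (tr M)·s/3 − det M = -16.000000.
Three real roots ⇒ use the trigonometric (Viète) form: r = 2√(−p/3) = 5.416026, φ = arccos(3q/(p·r)) = arccos(0.402845) = 1.156173 rad.
y_k = r·cos(φ/3 − 2πk/3) for k = 0, 1, 2 gives y = 5.018768, -0.746155, -4.272613.
λ_k = y_k + 0.000000 gives λ = 5.0188, -0.7462, -4.2726 (check: the sum is 0.0000 = tr M).

Hence λ_max = 5.0188 and λ_min = -4.2726.


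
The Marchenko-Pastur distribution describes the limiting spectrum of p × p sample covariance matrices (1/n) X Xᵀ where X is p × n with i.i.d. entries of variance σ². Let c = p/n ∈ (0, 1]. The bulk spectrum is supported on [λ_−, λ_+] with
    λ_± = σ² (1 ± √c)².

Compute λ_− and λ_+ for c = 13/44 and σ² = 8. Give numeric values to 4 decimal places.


c = 13/44 = 0.295455; √c = 0.543557.
λ_− = σ² (1 − √c)² = 8 · (1 − 0.543557)² = 8 · (0.456443)² = 1.666719.
λ_+ = σ² (1 + √c)² = 8 · (1 + 0.543557)² = 8 · (1.543557)² = 19.060553.

Rounded to 4 decimal places: λ_− ≈ 1.6667, λ_+ ≈ 19.0606.


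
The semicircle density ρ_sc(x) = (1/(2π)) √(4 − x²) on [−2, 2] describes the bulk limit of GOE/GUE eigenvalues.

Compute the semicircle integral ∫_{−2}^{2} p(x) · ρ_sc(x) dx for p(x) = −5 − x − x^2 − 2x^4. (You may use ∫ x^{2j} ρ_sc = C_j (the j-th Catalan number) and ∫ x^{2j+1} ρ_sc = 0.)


Write p(x) = Σ a_i x^i, split into monomials and integrate each against ρ_sc separately.
Using ∫ x^{2j} ρ_sc = C_j = (1/(j+1)) C(2j, j) (Catalan numbers) and ∫ x^{2j+1} ρ_sc = 0 (odd monomials vanish by symmetry):
  i = 0 (even): a_0 · C_{0} = -5 · 1 = -5
  i = 1 (odd): ∫ x^1 ρ_sc = 0 (vanishes)
  i = 2 (even): a_2 · C_{1} = -1 · 1 = -1
  i = 4 (even): a_4 · C_{2} = -2 · 2 = -4

Summing the contributions: ∫_{−2}^{2} p(x) ρ_sc(x) dx = (-5) + (-1) + (-4) = -10.


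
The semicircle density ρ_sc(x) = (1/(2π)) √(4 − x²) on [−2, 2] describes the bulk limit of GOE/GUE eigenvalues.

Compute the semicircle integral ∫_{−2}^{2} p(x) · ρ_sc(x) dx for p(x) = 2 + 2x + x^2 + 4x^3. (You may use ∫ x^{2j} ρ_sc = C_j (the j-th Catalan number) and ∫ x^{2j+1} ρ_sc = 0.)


Write p(x) = Σ a_i x^i, split into monomials and integrate each against ρ_sc separately.
Using ∫ x^{2j} ρ_sc = C_j = (1/(j+1)) C(2j, j) (Catalan numbers) and ∫ x^{2j+1} ρ_sc = 0 (odd monomials vanish by symmetry):
  i = 0 (even): a_0 · C_{0} = 2 · 1 = 2
  i = 1 (odd): ∫ x^1 ρ_sc = 0 (vanishes)
  i = 2 (even): a_2 · C_{1} = 1 · 1 = 1
  i = 3 (odd): ∫ x^3 ρ_sc = 0 (vanishes)

Summing the contributions: ∫_{−2}^{2} p(x) ρ_sc(x) dx = 2 + 1 = 3.


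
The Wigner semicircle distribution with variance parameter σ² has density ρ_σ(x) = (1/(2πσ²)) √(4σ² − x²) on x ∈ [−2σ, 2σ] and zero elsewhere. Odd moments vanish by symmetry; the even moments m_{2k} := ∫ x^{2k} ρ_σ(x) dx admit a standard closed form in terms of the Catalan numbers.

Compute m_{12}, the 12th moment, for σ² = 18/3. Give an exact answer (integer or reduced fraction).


By the scaled semicircle moment identity, m_{2k} = σ^{2k} · C_k with k = 6.
C_6 = (1/(k+1)) · C(2k, k) = (1/7) · C(12, 6) = (1/7) · 924 = 132.
σ^{2k} = (σ²)^k = (18/3)^6 = 46656.

Therefore m_{12} = σ^{12} · C_6 = 46656 · 132 = 6158592.


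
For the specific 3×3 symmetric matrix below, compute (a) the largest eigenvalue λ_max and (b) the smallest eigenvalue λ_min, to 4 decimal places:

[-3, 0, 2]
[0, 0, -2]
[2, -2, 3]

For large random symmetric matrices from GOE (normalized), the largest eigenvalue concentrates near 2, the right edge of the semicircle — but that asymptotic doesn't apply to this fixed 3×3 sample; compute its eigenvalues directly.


Since M is real symmetric, all three eigenvalues are real; they are the roots of det(λI − M) = λ³ − (tr M) λ² + s λ − det M, where s is the sum of the principal 2×2 minors.
tr M = -3 + 0 + 3 = 0.
s = ((-3)·0 − 0²) + ((-3)·3 − 2²) + (0·3 − (-2)²) = 0 + (-13) + (-4) = -17.
det M (expand along row 1) = (-3)·(-4) − 0·4 + 2·0 = 12.
Characteristic polynomial: λ³ − 17λ − 12 = 0.
Substitute λ = y + (tr M)/3 = y + 0.000000 to remove the quadratic term: y³ + p·y + q = 0 with p = s − (tr M)²/3 = -17.000000 and q = −2(tr M)³/27 + (tr M)·s/3 − det M = -12.000000.
Three real roots ⇒ use the trigonometric (Viète) form: r = 2√(−p/3) = 4.760952, φ = arccos(3q/(p·r)) = arccos(0.444795) = 1.109851 rad.
y_k = r·cos(φ/3 − 2πk/3) for k = 0, 1, 2 gives y = 4.438851, -0.728638, -3.710214.
λ_k = y_k + 0.000000 gives λ = 4.4389, -0.7286, -3.7102 (check: the sum is 0.0000 = tr M).

Hence λ_max = 4.4389 and λ_min = -3.7102.


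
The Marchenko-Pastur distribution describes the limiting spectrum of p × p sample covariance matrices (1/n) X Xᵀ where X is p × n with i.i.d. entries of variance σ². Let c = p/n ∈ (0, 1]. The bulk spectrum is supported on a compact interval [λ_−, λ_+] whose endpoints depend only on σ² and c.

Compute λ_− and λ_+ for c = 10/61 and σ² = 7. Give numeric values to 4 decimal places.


c = 10/61 = 0.163934; √c = 0.404888.
λ_− = σ² (1 − √c)² = 7 · (1 − 0.404888)² = 7 · (0.595112)² = 2.479107.
λ_+ = σ² (1 + √c)² = 7 · (1 + 0.404888)² = 7 · (1.404888)² = 13.815975.

Rounded to 4 decimal places: λ_− ≈ 2.4791, λ_+ ≈ 13.8160.


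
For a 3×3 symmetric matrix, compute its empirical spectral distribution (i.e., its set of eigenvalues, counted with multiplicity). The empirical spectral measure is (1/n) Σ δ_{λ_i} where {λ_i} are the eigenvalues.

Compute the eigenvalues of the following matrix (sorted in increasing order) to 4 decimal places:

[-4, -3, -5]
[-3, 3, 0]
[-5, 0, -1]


Since M is real symmetric, all three eigenvalues are real; they are the roots of det(λI − M) = λ³ − (tr M) λ² + s λ − det M, where s is the sum of the principal 2×2 minors.
tr M = -4 + 3 + (-1) = -2.
s = ((-4)·3 − (-3)²) + ((-4)·(-1) − (-5)²) + (3·(-1) − 0²) = -21 + (-21) + (-3) = -45.
det M (expand along row 1) = (-4)·(-3) − (-3)·3 + (-5)·15 = -54.
Characteristic polynomial: λ³ + 2λ² − 45λ + 54 = 0.
Substitute λ = y + (tr M)/3 = y − 0.666667 to remove the quadratic term: y³ + p·y + q = 0 with p = s − (tr M)²/3 = -46.333333 and q = −2(tr M)³/27 + (tr M)·s/3 − det M = 84.592593.
Three real roots ⇒ use the trigonometric (Viète) form: r = 2√(−p/3) = 7.859884, φ = arccos(3q/(p·r)) = arccos(-0.696857) = 2.341803 rad.
y_k = r·cos(φ/3 − 2πk/3) for k = 0, 1, 2 gives y = 5.584375, 1.997843, -7.582219.
λ_k = y_k − 0.666667 gives λ = 4.9177, 1.3312, -8.2489 (check: the sum is -2.0000 = tr M).

Eigenvalues sorted in increasing order: [-8.2489, 1.3312, 4.9177].


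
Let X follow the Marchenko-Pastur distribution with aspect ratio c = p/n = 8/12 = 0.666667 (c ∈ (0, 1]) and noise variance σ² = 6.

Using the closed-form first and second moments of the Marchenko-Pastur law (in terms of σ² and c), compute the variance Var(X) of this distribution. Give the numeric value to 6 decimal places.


Recall the MP moments m_1 = E[X] = σ² and m_2 = E[X²] = σ⁴ (1 + c).
m_1 = E[X] = σ² = 6, so m_1² = 36.
m_2 = E[X²] = σ⁴ (1 + c) = 36 · (1 + 0.666667) = 36 · 1.666667 = 60.000000.
(Note m_2 − m_1² simplifies to c · σ⁴ = 0.666667 · 36.)

Var(X) = m_2 − m_1² = 60.000000 − 36 = 24.000000.


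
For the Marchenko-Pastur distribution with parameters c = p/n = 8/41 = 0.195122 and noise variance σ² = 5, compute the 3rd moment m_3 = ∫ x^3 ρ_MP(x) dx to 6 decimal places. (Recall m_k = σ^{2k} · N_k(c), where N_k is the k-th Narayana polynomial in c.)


E[X³] = σ⁶ (1 + 3c + c²) (third MP moment). With σ² = 5 (so σ⁶ = 125) and c = 8/41 = 0.195122: E[X³] = 125 · (1 + 3·0.195122 + (0.195122)²) = 125 · 1.623438.

So E[X^3] = 202.929804.


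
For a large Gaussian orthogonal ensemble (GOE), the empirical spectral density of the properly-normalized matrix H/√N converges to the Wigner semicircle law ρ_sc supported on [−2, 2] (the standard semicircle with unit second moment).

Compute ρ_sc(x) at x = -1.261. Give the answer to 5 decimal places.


ρ_sc(x) = (1/(2π)) √(4 − x²). With x = -1.261:
  4 − x² = 4 − (-1.261)² = 4 − 1.590121 = 2.409879.
  √(4 − x²) = 1.552378.
  1/(2π) = 0.159155.
  ρ_sc(-1.261) = 0.159155 · 1.552378 = 0.247069.

Rounded to 5 decimal places: ρ_sc(-1.261) ≈ 0.24707.


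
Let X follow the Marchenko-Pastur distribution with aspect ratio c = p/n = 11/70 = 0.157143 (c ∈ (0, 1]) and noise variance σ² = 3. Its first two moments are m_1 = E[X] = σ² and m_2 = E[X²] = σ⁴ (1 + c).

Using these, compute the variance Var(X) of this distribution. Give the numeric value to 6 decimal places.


m_1 = E[X] = σ² = 3, so m_1² = 9.
m_2 = E[X²] = σ⁴ (1 + c) = 9 · (1 + 0.157143) = 9 · 1.157143 = 10.414286.
(Note m_2 − m_1² simplifies to c · σ⁴ = 0.157143 · 9.)

Var(X) = m_2 − m_1² = 10.414286 − 9 = 1.414286.


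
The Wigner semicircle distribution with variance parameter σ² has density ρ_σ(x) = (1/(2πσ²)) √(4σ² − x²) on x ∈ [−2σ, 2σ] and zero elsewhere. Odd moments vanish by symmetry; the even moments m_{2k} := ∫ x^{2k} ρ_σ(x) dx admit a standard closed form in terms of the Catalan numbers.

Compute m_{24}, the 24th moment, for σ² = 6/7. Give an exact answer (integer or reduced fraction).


By the scaled semicircle moment identity, m_{2k} = σ^{2k} · C_k with k = 12.
C_12 = (1/(k+1)) · C(2k, k) = (1/13) · C(24, 12) = (1/13) · 2704156 = 208012.
σ^{2k} = (σ²)^k = (6/7)^12 = 2176782336/13841287201.

Therefore m_{24} = σ^{24} · C_12 = (2176782336/13841287201) · 208012 = 64685263896576/1977326743.


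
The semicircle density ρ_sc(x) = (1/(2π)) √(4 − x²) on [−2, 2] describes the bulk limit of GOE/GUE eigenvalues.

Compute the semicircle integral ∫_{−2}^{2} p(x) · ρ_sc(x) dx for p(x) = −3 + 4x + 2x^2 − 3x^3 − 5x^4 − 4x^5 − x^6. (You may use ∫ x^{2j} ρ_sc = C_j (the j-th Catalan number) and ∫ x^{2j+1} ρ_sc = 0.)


Write p(x) = Σ a_i x^i, split into monomials and integrate each against ρ_sc separately.
Using ∫ x^{2j} ρ_sc = C_j = (1/(j+1)) C(2j, j) (Catalan numbers) and ∫ x^{2j+1} ρ_sc = 0 (odd monomials vanish by symmetry):
  i = 0 (even): a_0 · C_{0} = -3 · 1 = -3
  i = 1 (odd): ∫ x^1 ρ_sc = 0 (vanishes)
  i = 2 (even): a_2 · C_{1} = 2 · 1 = 2
  i = 3 (odd): ∫ x^3 ρ_sc = 0 (vanishes)
  i = 4 (even): a_4 · C_{2} = -5 · 2 = -10
  i = 5 (odd): ∫ x^5 ρ_sc = 0 (vanishes)
  i = 6 (even): a_6 · C_{3} = -1 · 5 = -5

Summing the contributions: ∫_{−2}^{2} p(x) ρ_sc(x) dx = (-3) + 2 + (-10) + (-5) = -16.


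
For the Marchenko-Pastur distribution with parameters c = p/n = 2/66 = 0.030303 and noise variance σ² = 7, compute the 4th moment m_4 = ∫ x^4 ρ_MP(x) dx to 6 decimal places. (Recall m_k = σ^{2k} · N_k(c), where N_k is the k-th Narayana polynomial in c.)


E[X⁴] = σ⁸ (1 + 6c + 6c² + c³) (fourth MP moment). With σ² = 7 (so σ⁸ = 2401) and c = 2/66 = 0.030303: E[X⁴] = 2401 · (1 + 6·0.030303 + 6·(0.030303)² + (0.030303)³) = 2401 · 1.187356.

So E[X^4] = 2850.840916.


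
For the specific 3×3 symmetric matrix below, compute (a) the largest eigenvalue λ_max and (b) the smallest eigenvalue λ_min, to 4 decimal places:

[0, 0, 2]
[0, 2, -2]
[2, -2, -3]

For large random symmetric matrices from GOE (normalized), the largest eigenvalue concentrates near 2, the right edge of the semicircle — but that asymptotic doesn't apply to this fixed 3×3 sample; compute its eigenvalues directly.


Since M is real symmetric, all three eigenvalues are real; they are the roots of det(λI − M) = λ³ − (tr M) λ² + s λ − det M, where s is the sum of the principal 2×2 minors.
tr M = 0 + 2 + (-3) = -1.
s = (0·2 − 0²) + (0·(-3) − 2²) + (2·(-3) − (-2)²) = 0 + (-4) + (-10) = -14.
det M (expand along row 1) = 0·(-10) − 0·4 + 2·(-4) = -8.
Characteristic polynomial: λ³ + λ² − 14λ + 8 = 0.
Substitute λ = y + (tr M)/3 = y − 0.333333 to remove the quadratic term: y³ + p·y + q = 0 with p = s − (tr M)²/3 = -14.333333 and q = −2(tr M)³/27 + (tr M)·s/3 − det M = 12.740741.
Three real roots ⇒ use the trigonometric (Viète) form: r = 2√(−p/3) = 4.371626, φ = arccos(3q/(p·r)) = arccos(-0.609994) = 2.226850 rad.
y_k = r·cos(φ/3 − 2πk/3) for k = 0, 1, 2 gives y = 3.221569, 0.948405, -4.169974.
λ_k = y_k − 0.333333 gives λ = 2.8882, 0.6151, -4.5033 (check: the sum is -1.0000 = tr M).

Hence λ_max = 2.8882 and λ_min = -4.5033.


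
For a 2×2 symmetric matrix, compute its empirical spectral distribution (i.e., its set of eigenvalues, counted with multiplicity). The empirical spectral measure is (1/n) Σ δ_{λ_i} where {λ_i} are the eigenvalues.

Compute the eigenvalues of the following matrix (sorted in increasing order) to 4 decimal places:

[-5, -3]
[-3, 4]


Since M is real symmetric, both eigenvalues are real; they are the roots of det(λI − M) = λ² − (tr M) λ + det M.
tr M = -5 + 4 = -1.
det M = (-5)·4 − (-3)² = -20 − 9 = -29.
Characteristic polynomial: λ² + λ − 29 = 0.
Discriminant Δ = (tr M)² − 4·det M = 1 − (-116) = 117; √Δ = 10.816654.
λ = (tr M ± √Δ)/2 = (-1 ± 10.816654)/2, giving (tr M − √Δ)/2 = -5.9083 and (tr M + √Δ)/2 = 4.9083.

Eigenvalues sorted in increasing order: [-5.9083, 4.9083].


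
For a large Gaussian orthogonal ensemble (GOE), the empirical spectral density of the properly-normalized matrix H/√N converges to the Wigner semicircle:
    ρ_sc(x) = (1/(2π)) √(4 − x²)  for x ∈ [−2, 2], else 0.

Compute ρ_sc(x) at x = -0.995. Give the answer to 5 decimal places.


ρ_sc(x) = (1/(2π)) √(4 − x²). With x = -0.995:
  4 − x² = 4 − (-0.995)² = 4 − 0.990025 = 3.009975.
  √(4 − x²) = 1.734928.
  1/(2π) = 0.159155.
  ρ_sc(-0.995) = 0.159155 · 1.734928 = 0.276122.

Rounded to 5 decimal places: ρ_sc(-0.995) ≈ 0.27612.


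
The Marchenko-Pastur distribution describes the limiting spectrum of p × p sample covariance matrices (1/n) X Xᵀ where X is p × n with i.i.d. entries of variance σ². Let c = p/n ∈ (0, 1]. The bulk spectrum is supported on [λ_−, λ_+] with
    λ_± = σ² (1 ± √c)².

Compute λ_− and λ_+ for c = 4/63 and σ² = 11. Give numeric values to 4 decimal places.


c = 4/63 = 0.063492; √c = 0.251976.
λ_− = σ² (1 − √c)² = 11 · (1 − 0.251976)² = 11 · (0.748024)² = 6.154934.
λ_+ = σ² (1 + √c)² = 11 · (1 + 0.251976)² = 11 · (1.251976)² = 17.241892.

Rounded to 4 decimal places: λ_− ≈ 6.1549, λ_+ ≈ 17.2419.


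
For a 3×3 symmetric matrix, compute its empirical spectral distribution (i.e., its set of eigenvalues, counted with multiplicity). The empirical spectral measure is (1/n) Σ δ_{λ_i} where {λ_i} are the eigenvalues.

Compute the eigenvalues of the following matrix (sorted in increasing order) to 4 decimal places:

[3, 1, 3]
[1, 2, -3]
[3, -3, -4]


Since M is real symmetric, all three eigenvalues are real; they are the roots of det(λI − M) = λ³ − (tr M) λ² + s λ − det M, where s is the sum of the principal 2×2 minors.
tr M = 3 + 2 + (-4) = 1.
s = (3·2 − 1²) + (3·(-4) − 3²) + (2·(-4) − (-3)²) = 5 + (-21) + (-17) = -33.
det M (expand along row 1) = 3·(-17) − 1·5 + 3·(-9) = -83.
Characteristic polynomial: λ³ − λ² − 33λ + 83 = 0.
Substitute λ = y + (tr M)/3 = y + 0.333333 to remove the quadratic term: y³ + p·y + q = 0 with p = s − (tr M)²/3 = -33.333333 and q = −2(tr M)³/27 + (tr M)·s/3 − det M = 71.925926.
Three real roots ⇒ use the trigonometric (Viète) form: r = 2√(−p/3) = 6.666667, φ = arccos(3q/(p·r)) = arccos(-0.971000) = 2.900175 rad.
y_k = r·cos(φ/3 − 2πk/3) for k = 0, 1, 2 gives y = 3.786653, 2.858439, -6.645092.
λ_k = y_k + 0.333333 gives λ = 4.1200, 3.1918, -6.3118 (check: the sum is 1.0000 = tr M).

Eigenvalues sorted in increasing order: [-6.3118, 3.1918, 4.1200].


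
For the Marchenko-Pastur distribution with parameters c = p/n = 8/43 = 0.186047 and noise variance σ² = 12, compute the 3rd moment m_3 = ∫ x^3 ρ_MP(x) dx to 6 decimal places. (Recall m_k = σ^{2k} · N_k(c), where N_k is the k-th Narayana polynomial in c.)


E[X³] = σ⁶ (1 + 3c + c²) (third MP moment). With σ² = 12 (so σ⁶ = 1728) and c = 8/43 = 0.186047: E[X³] = 1728 · (1 + 3·0.186047 + (0.186047)²) = 1728 · 1.592753.

So E[X^3] = 2752.276906.


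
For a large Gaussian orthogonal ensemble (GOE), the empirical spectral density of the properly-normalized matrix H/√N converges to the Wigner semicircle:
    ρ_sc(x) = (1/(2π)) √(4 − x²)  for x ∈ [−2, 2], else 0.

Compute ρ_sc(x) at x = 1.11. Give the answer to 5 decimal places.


ρ_sc(x) = (1/(2π)) √(4 − x²). With x = 1.11:
  4 − x² = 4 − (1.11)² = 4 − 1.232100 = 2.767900.
  √(4 − x²) = 1.663701.
  1/(2π) = 0.159155.
  ρ_sc(1.11) = 0.159155 · 1.663701 = 0.264786.

Rounded to 5 decimal places: ρ_sc(1.11) ≈ 0.26479.


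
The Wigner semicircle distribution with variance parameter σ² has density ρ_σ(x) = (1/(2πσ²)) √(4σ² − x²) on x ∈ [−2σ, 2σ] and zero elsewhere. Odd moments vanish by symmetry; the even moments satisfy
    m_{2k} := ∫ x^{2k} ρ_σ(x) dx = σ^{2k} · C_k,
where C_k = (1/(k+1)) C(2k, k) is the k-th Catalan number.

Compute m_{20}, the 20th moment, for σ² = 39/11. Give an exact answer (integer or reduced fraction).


By the scaled semicircle moment identity, m_{2k} = σ^{2k} · C_k with k = 10.
C_10 = (1/(k+1)) · C(2k, k) = (1/11) · C(20, 10) = (1/11) · 184756 = 16796.
σ^{2k} = (σ²)^k = (39/11)^10 = 8140406085191601/25937424601.

Therefore m_{20} = σ^{20} · C_10 = (8140406085191601/25937424601) · 16796 = 136726260606878130396/25937424601.
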